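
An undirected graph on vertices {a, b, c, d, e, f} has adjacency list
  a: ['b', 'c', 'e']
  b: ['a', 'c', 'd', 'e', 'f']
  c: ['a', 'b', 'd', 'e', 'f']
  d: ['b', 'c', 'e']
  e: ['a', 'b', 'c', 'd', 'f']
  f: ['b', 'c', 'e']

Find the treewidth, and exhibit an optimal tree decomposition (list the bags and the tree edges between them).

Every bag has size at most 4, so the width is 4 − 1 = 3 and tw(G) ≤ 3. For the lower bound, the 4 vertices {b, c, d, e} are pairwise adjacent, and any tree decomposition puts a clique entirely inside one bag — forcing width ≥ 3. Therefore the treewidth is 3.

Treewidth 3.
One optimal decomposition is:
Bags: B1 = {b, c, d, e}  B2 = {a, b, c, e}  B3 = {b, c, e, f}
Tree: B1–B2, B1–B3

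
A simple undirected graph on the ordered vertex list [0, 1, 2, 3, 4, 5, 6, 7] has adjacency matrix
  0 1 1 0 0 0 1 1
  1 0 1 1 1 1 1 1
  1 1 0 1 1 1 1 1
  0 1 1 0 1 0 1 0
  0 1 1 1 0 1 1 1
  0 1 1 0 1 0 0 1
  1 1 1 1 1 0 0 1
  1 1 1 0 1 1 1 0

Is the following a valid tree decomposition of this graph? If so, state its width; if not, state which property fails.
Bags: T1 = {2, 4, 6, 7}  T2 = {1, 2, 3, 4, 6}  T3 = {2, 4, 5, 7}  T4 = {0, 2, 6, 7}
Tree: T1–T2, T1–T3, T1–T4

A tree decomposition must satisfy three properties: every vertex lies in some bag; for every edge, both endpoints lie together in some bag; and for every vertex, the bags containing it form a connected subtree. Here edge (1,7) lies in no bag, so the decomposition is invalid.

No — edge (1,7) lies in no bag.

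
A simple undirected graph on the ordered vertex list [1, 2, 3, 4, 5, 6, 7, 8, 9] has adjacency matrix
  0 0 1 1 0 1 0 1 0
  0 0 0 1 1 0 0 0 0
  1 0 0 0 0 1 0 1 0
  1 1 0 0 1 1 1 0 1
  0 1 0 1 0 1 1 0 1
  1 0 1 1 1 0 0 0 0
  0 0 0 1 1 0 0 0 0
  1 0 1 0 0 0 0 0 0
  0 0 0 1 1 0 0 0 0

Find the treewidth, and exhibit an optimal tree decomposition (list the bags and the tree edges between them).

The largest bag has 3 vertices, giving width 2; this decomposition certifies tw(G) ≤ 2. For the lower bound, the 3 vertices {1, 3, 8} are pairwise adjacent, and any tree decomposition puts a clique entirely inside one bag — forcing width ≥ 2. Hence tw(G) = 2 exactly.

Treewidth 2.
One such decomposition:
Bags: B1 = {4, 5, 6}  B2 = {1, 4, 6}  B3 = {4, 5, 7}  B4 = {1, 3, 6}  B5 = {1, 3, 8}  B6 = {4, 5, 9}  B7 = {2, 4, 5}
Tree: B1–B2, B1–B3, B2–B4, B4–B5, B1–B6, B3–B7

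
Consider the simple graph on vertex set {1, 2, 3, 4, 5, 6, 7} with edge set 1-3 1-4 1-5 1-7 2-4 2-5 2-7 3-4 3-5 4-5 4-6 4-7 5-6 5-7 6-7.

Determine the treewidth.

3

A width-3 tree decomposition is:
Bags: B1 = {1, 4, 5, 7}  B2 = {2, 4, 5, 7}  B3 = {4, 5, 6, 7}  B4 = {1, 3, 4, 5}
Tree: B1–B2, B2–B3, B1–B4
Each bag holds 4 vertices, so the decomposition has width 3, which upper-bounds the treewidth. On the other hand G contains the 4-clique {1, 3, 4, 5}. A clique must lie in a single bag of any decomposition, so no decomposition can have width below 3. Hence tw(G) = 3 exactly.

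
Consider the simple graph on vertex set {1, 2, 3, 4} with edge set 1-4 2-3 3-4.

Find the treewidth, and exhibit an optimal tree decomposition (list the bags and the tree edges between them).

Every bag has size at most 2, so the width is 2 − 1 = 1 and tw(G) ≤ 1. Since G has at least one edge (e.g. 1–4), it is not an edgeless graph, so tw(G) ≥ 1. Combining the bounds, tw(G) = 1.

Treewidth 1.
One optimal decomposition is:
Bags: B1 = {1, 4}  B2 = {3, 4}  B3 = {2, 3}
Tree: B1–B2, B2–B3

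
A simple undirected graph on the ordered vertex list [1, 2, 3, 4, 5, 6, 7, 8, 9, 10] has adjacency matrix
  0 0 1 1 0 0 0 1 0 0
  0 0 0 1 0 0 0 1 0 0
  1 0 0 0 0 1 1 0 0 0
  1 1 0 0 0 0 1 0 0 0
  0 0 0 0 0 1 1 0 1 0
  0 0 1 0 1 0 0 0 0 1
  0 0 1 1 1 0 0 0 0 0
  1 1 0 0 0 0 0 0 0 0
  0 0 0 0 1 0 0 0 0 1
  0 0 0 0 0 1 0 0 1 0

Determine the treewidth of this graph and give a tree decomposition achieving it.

Treewidth 2.
One optimal decomposition is:
Bags: B1 = {5, 9, 10}  B2 = {5, 6, 10}  B3 = {5, 6, 7}  B4 = {3, 6, 7}  B5 = {3, 4, 7}  B6 = {1, 3, 4}  B7 = {1, 2, 4}  B8 = {1, 2, 8}
Tree: B1–B2, B2–B3, B3–B4, B4–B5, B5–B6, B6–B7, B7–B8

The largest bag has 3 vertices, giving width 2; this decomposition certifies tw(G) ≤ 2. Since 9–10–6–5–9 is a cycle in G, G is not acyclic. Forests are exactly the graphs of treewidth ≤ 1, so tw(G) ≥ 2. Therefore the treewidth is 2.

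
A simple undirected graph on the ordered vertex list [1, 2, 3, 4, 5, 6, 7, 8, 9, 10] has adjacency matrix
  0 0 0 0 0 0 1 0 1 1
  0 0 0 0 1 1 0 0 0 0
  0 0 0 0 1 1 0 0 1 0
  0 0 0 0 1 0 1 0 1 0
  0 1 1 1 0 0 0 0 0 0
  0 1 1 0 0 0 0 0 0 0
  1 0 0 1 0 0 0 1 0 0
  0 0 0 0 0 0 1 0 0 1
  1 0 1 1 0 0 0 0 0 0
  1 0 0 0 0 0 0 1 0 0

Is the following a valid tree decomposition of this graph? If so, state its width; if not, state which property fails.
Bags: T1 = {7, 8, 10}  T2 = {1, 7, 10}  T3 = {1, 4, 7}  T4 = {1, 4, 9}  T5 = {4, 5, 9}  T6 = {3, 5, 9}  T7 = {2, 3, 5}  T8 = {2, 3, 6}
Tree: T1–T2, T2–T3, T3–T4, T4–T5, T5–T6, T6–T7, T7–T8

Checking the three conditions: (i) the bags cover all of {1, 2, 3, 4, 5, 6, 7, 8, 9, 10}; (ii) for each edge, some bag contains both endpoints; (iii) the bags containing any fixed vertex form a subtree. All hold, so the decomposition is valid with width 3 − 1 = 2.

Yes; width 2.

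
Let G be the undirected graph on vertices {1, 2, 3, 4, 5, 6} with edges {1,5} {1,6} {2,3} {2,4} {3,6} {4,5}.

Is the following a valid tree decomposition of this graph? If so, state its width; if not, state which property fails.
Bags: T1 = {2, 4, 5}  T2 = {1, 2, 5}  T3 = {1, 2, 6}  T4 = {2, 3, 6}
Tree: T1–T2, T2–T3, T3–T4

Yes; width 2.

Vertex coverage: the bags together contain {1, 2, 3, 4, 5, 6}, the full vertex set. Edge coverage: each edge of G has both endpoints in at least one bag. Running intersection: for every vertex, the bags containing it form a connected subtree. All three properties hold, so this is a valid tree decomposition of width max|bag| − 1 = 2, and hence tw(G) ≤ 2.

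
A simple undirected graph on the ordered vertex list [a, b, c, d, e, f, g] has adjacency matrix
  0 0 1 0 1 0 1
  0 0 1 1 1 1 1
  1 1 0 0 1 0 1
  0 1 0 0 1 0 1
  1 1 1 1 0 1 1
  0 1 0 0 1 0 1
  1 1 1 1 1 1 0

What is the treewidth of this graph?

A width-3 tree decomposition is:
Bags: B1 = {b, e, f, g}  B2 = {b, d, e, g}  B3 = {b, c, e, g}  B4 = {a, c, e, g}
Tree: B1–B2, B1–B3, B3–B4
Every bag has size at most 4, so the width is 4 − 1 = 3 and tw(G) ≤ 3. Conversely, {a, c, e, g} is a clique of size 4, and the vertices of any clique must share a bag in every tree decomposition; so some bag has ≥ 4 vertices and tw(G) ≥ 3. Combining the bounds, tw(G) = 3.

3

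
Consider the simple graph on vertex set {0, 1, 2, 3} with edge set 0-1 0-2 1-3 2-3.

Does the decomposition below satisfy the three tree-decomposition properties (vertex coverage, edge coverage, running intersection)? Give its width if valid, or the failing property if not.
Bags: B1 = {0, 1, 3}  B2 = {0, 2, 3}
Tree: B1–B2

Yes; width 2.

Vertex coverage: the bags together contain {0, 1, 2, 3}, the full vertex set. Edge coverage: each edge of G has both endpoints in at least one bag. Running intersection: for every vertex, the bags containing it form a connected subtree. All three properties hold, so this is a valid tree decomposition of width max|bag| − 1 = 2, and hence tw(G) ≤ 2.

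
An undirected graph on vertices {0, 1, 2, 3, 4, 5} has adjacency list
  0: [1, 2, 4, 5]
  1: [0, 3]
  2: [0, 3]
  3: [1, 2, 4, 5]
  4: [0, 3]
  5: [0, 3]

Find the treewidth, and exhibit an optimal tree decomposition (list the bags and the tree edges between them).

Treewidth 2.
One such decomposition:
Bags: B1 = {0, 3, 5}  B2 = {0, 1, 3}  B3 = {0, 3, 4}  B4 = {0, 2, 3}
Tree: B1–B2, B2–B3, B3–B4

Every bag has size at most 3, so the width is 3 − 1 = 2 and tw(G) ≤ 2. Since 0–5–3–1–0 is a cycle in G, G is not acyclic. Forests are exactly the graphs of treewidth ≤ 1, so tw(G) ≥ 2. The upper and lower bounds meet at 2, so that is the treewidth.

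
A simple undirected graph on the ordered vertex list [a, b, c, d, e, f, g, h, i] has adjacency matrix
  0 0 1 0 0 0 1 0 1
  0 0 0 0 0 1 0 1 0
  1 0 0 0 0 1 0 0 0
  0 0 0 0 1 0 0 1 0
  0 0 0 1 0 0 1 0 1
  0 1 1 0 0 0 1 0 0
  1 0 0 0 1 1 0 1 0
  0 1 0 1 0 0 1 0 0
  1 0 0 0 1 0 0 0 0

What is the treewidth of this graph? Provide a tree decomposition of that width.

Every bag has size at most 4, so the width is 4 − 1 = 3 and tw(G) ≤ 3. For the lower bound: the 4 vertex sets {b,c,f}, {h}, {g}, {a,d,e,i} are disjoint, each induces a connected subgraph, and every pair is joined by at least one edge of G. Contracting each set to a single vertex therefore yields K_{4} as a minor, and since treewidth is minor-monotone, tw(G) ≥ tw(K_{4}) = 3. The upper and lower bounds meet at 3, so that is the treewidth.

Treewidth 3.
Bags: B1 = {b, c, f, h}  B2 = {c, f, g, h}  B3 = {a, c, g, h}  B4 = {a, d, g, h}  B5 = {a, d, e, g}  B6 = {a, d, e, i}
Tree: B1–B2, B2–B3, B3–B4, B4–B5, B5–B6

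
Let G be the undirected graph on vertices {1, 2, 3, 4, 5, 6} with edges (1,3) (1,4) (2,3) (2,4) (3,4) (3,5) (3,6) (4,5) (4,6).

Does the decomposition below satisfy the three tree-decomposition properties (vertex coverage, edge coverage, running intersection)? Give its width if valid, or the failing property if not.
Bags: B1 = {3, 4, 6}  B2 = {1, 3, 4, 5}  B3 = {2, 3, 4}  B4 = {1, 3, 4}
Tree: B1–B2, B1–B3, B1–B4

A tree decomposition must satisfy three properties: every vertex lies in some bag; for every edge, both endpoints lie together in some bag; and for every vertex, the bags containing it form a connected subtree. Here bags containing vertex 1 are not connected in the tree, so the decomposition is invalid.

No — bags containing vertex 1 are not connected in the tree.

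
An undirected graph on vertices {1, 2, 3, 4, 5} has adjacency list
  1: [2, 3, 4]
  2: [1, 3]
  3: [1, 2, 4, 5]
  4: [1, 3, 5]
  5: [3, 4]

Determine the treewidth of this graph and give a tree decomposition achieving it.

Treewidth 2.
Bags: B1 = {3, 4, 5}  B2 = {1, 3, 4}  B3 = {1, 2, 3}
Tree: B1–B2, B2–B3

Every bag has size at most 3, so the width is 3 − 1 = 2 and tw(G) ≤ 2. On the other hand G contains the 3-clique {1, 2, 3}. A clique must lie in a single bag of any decomposition, so no decomposition can have width below 2. The upper and lower bounds meet at 2, so that is the treewidth.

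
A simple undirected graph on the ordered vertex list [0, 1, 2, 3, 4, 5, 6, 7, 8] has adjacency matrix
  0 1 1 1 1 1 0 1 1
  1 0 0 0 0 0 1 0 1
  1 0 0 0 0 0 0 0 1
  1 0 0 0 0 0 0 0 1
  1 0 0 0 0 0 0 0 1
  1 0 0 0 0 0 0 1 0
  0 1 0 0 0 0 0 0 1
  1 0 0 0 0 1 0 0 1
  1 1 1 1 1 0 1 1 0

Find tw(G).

A width-2 tree decomposition is:
Bags: B1 = {0, 1, 8}  B2 = {0, 3, 8}  B3 = {0, 4, 8}  B4 = {0, 7, 8}  B5 = {1, 6, 8}  B6 = {0, 2, 8}  B7 = {0, 5, 7}
Tree: B1–B2, B2–B3, B3–B4, B1–B5, B3–B6, B4–B7
Every bag has size at most 3, so the width is 3 − 1 = 2 and tw(G) ≤ 2. Conversely, {0, 1, 8} is a clique of size 3, and the vertices of any clique must share a bag in every tree decomposition; so some bag has ≥ 3 vertices and tw(G) ≥ 2. Combining the bounds, tw(G) = 2.

2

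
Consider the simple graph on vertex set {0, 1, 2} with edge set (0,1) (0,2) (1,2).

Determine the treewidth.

A width-2 tree decomposition is:
Bags: B1 = {0, 1, 2}
Tree: (single bag)
With just one bag of size 3, the width is 3 − 1 = 2, so tw(G) ≤ 2. Conversely, {0, 1, 2} is a clique of size 3, and the vertices of any clique must share a bag in every tree decomposition; so some bag has ≥ 3 vertices and tw(G) ≥ 2. Combining the bounds, tw(G) = 2.

2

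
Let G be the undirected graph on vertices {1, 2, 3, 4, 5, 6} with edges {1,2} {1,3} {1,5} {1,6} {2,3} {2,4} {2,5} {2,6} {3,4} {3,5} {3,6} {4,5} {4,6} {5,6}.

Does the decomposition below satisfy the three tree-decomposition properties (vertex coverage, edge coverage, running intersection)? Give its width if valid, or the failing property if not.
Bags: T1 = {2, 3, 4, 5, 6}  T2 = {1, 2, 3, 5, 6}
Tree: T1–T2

Yes; width 4.

Checking the three conditions: (i) the bags cover all of {1, 2, 3, 4, 5, 6}; (ii) for each edge, some bag contains both endpoints; (iii) the bags containing any fixed vertex form a subtree. All hold, so the decomposition is valid with width 5 − 1 = 4.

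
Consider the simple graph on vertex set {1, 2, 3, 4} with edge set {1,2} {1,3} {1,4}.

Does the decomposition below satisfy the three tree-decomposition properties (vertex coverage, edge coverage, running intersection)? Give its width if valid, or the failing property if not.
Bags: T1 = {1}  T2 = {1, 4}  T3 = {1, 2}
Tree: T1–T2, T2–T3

A tree decomposition must satisfy three properties: every vertex lies in some bag; for every edge, both endpoints lie together in some bag; and for every vertex, the bags containing it form a connected subtree. Here vertex 3 appears in no bag, so the decomposition is invalid.

No — vertex 3 appears in no bag.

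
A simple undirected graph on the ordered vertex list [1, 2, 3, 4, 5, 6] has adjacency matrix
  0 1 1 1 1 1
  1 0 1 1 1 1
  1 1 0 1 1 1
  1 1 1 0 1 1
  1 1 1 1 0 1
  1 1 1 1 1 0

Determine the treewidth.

5

A width-5 tree decomposition is:
Bags: B1 = {1, 2, 3, 4, 5, 6}
Tree: (single bag)
With just one bag of size 6, the width is 6 − 1 = 5, so tw(G) ≤ 5. Conversely, {1, 2, 3, 4, 5, 6} is a clique of size 6, and the vertices of any clique must share a bag in every tree decomposition; so some bag has ≥ 6 vertices and tw(G) ≥ 5. Combining the bounds, tw(G) = 5.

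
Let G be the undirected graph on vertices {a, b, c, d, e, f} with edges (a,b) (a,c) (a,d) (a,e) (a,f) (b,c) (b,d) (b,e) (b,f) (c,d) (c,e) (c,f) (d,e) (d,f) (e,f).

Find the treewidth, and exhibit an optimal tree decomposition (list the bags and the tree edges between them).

Treewidth 5.
One such decomposition:
Bags: B1 = {a, b, c, d, e, f}
Tree: (single bag)

With just one bag of size 6, the width is 6 − 1 = 5, so tw(G) ≤ 5. For the lower bound, the 6 vertices {a, b, c, d, e, f} are pairwise adjacent, and any tree decomposition puts a clique entirely inside one bag — forcing width ≥ 5. Therefore the treewidth is 5.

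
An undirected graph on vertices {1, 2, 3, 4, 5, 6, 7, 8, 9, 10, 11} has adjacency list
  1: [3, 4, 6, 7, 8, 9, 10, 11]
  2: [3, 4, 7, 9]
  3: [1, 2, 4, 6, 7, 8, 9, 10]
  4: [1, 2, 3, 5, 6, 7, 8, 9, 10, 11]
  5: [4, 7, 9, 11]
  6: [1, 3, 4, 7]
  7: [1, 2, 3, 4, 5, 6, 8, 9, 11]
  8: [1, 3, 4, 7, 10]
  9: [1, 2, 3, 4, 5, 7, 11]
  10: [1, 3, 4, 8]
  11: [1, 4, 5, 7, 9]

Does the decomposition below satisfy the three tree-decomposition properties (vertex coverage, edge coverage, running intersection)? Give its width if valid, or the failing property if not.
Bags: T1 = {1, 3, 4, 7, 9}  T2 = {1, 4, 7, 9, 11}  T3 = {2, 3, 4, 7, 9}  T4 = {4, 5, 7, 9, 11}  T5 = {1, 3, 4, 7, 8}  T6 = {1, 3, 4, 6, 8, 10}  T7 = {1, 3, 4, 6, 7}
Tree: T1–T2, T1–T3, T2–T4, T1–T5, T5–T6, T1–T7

No — bags containing vertex 6 are not connected in the tree.

A tree decomposition must satisfy three properties: every vertex lies in some bag; for every edge, both endpoints lie together in some bag; and for every vertex, the bags containing it form a connected subtree. Here bags containing vertex 6 are not connected in the tree, so the decomposition is invalid.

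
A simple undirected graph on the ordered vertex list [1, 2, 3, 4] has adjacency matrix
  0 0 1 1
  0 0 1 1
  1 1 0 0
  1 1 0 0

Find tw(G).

2

A width-2 tree decomposition is:
Bags: B1 = {1, 2, 4}  B2 = {1, 2, 3}
Tree: B1–B2
The largest bag has 3 vertices, giving width 2; this decomposition certifies tw(G) ≤ 2. The edges 1–4–2–3–1 form a cycle, so G is not a tree and its treewidth is at least 2. Hence tw(G) = 2 exactly.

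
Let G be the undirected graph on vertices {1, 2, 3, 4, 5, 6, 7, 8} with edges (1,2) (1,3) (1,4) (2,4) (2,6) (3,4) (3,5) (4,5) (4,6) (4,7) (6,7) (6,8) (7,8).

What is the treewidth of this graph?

2

A width-2 tree decomposition is:
Bags: B1 = {4, 6, 7}  B2 = {2, 4, 6}  B3 = {6, 7, 8}  B4 = {1, 2, 4}  B5 = {1, 3, 4}  B6 = {3, 4, 5}
Tree: B1–B2, B1–B3, B2–B4, B4–B5, B5–B6
Each bag holds 3 vertices, so the decomposition has width 2, which upper-bounds the treewidth. For the lower bound, the 3 vertices {6, 7, 8} are pairwise adjacent, and any tree decomposition puts a clique entirely inside one bag — forcing width ≥ 2. Hence tw(G) = 2 exactly.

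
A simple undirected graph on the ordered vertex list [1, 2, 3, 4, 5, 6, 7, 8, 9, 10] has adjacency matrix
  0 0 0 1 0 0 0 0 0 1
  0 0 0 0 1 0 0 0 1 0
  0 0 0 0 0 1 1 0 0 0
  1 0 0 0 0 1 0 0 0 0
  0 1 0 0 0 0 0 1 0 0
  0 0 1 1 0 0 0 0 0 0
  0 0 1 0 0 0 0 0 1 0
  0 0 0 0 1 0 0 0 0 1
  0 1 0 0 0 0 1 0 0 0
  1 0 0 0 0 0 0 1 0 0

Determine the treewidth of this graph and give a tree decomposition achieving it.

The largest bag has 3 vertices, giving width 2; this decomposition certifies tw(G) ≤ 2. Since 8–5–2–9–7–3–6–4–1–10–8 is a cycle in G, G is not acyclic. Forests are exactly the graphs of treewidth ≤ 1, so tw(G) ≥ 2. The upper and lower bounds meet at 2, so that is the treewidth.

Treewidth 2.
Bags: B1 = {2, 5, 8}  B2 = {2, 8, 9}  B3 = {7, 8, 9}  B4 = {3, 7, 8}  B5 = {3, 6, 8}  B6 = {4, 6, 8}  B7 = {1, 4, 8}  B8 = {1, 8, 10}
Tree: B1–B2, B2–B3, B3–B4, B4–B5, B5–B6, B6–B7, B7–B8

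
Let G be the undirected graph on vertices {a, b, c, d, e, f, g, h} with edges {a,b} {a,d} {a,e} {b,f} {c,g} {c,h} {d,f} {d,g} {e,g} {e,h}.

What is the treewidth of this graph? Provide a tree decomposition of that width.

Treewidth 2.
One optimal decomposition is:
Bags: B1 = {c, e, h}  B2 = {c, e, g}  B3 = {a, e, g}  B4 = {a, d, g}  B5 = {a, b, d}  B6 = {b, d, f}
Tree: B1–B2, B2–B3, B3–B4, B4–B5, B5–B6

Each bag holds 3 vertices, so the decomposition has width 2, which upper-bounds the treewidth. Since h–c–g–e–h is a cycle in G, G is not acyclic. Forests are exactly the graphs of treewidth ≤ 1, so tw(G) ≥ 2. Combining the bounds, tw(G) = 2.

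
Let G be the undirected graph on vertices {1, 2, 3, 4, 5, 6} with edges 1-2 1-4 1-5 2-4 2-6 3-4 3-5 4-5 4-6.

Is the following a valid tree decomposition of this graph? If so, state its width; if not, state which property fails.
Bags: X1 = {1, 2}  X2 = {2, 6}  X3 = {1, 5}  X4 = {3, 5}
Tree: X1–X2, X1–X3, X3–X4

A tree decomposition must satisfy three properties: every vertex lies in some bag; for every edge, both endpoints lie together in some bag; and for every vertex, the bags containing it form a connected subtree. Here vertex 4 appears in no bag, so the decomposition is invalid.

No — vertex 4 appears in no bag.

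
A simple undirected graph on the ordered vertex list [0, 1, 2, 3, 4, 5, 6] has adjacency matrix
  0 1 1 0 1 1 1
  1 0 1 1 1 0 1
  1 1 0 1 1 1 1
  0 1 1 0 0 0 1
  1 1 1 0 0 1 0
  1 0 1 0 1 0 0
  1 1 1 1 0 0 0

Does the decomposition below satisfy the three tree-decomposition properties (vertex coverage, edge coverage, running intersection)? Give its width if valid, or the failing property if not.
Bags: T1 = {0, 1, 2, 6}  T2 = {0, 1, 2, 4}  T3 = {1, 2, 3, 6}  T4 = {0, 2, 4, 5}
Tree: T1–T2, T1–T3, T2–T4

Vertex coverage: the bags together contain {0, 1, 2, 3, 4, 5, 6}, the full vertex set. Edge coverage: each edge of G has both endpoints in at least one bag. Running intersection: for every vertex, the bags containing it form a connected subtree. All three properties hold, so this is a valid tree decomposition of width max|bag| − 1 = 3, and hence tw(G) ≤ 3.

Yes; width 3.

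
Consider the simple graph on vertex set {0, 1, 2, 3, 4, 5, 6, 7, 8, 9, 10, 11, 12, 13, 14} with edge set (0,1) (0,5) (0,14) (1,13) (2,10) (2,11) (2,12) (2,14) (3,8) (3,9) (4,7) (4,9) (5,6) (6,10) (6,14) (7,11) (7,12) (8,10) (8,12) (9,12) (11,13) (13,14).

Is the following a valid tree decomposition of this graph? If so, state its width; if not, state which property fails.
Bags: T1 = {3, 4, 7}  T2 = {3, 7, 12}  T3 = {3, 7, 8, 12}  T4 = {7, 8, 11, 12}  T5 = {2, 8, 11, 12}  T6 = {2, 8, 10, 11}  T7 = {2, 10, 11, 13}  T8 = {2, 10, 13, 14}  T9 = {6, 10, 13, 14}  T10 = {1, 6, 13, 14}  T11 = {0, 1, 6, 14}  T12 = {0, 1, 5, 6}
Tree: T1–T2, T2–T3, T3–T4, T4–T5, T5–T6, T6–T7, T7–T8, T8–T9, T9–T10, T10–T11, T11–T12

No — vertex 9 appears in no bag.

A tree decomposition must satisfy three properties: every vertex lies in some bag; for every edge, both endpoints lie together in some bag; and for every vertex, the bags containing it form a connected subtree. Here vertex 9 appears in no bag, so the decomposition is invalid.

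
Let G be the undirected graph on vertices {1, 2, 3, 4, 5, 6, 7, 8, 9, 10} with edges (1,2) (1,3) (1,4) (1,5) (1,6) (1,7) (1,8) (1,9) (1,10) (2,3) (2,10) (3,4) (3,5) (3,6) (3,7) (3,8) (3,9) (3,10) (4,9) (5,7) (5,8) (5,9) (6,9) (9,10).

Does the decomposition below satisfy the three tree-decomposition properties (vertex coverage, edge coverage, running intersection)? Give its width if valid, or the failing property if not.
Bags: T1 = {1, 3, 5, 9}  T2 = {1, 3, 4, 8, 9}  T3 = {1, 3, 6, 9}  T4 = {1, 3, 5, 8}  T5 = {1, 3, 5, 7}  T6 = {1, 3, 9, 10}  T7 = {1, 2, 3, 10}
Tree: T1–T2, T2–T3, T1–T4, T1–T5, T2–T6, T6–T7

A tree decomposition must satisfy three properties: every vertex lies in some bag; for every edge, both endpoints lie together in some bag; and for every vertex, the bags containing it form a connected subtree. Here bags containing vertex 8 are not connected in the tree, so the decomposition is invalid.

No — bags containing vertex 8 are not connected in the tree.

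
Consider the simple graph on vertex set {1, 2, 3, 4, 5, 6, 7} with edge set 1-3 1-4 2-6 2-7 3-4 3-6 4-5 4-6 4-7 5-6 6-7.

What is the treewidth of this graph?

A width-2 tree decomposition is:
Bags: B1 = {2, 6, 7}  B2 = {4, 6, 7}  B3 = {3, 4, 6}  B4 = {1, 3, 4}  B5 = {4, 5, 6}
Tree: B1–B2, B2–B3, B3–B4, B2–B5
The largest bag has 3 vertices, giving width 2; this decomposition certifies tw(G) ≤ 2. For the lower bound, the 3 vertices {2, 6, 7} are pairwise adjacent, and any tree decomposition puts a clique entirely inside one bag — forcing width ≥ 2. Therefore the treewidth is 2.

2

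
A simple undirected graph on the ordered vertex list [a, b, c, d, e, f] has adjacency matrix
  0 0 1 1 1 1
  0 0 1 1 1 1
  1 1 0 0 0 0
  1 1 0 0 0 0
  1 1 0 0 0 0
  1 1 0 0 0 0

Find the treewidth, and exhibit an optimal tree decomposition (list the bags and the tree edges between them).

Treewidth 2.
One such decomposition:
Bags: B1 = {a, b, f}  B2 = {a, b, c}  B3 = {a, b, e}  B4 = {a, b, d}
Tree: B1–B2, B2–B3, B3–B4

Each bag holds 3 vertices, so the decomposition has width 2, which upper-bounds the treewidth. The edges a–f–b–c–a form a cycle, so G is not a tree and its treewidth is at least 2. Therefore the treewidth is 2.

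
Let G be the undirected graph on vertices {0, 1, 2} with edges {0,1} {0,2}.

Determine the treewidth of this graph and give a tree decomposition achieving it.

Each bag holds 2 vertices, so the decomposition has width 1, which upper-bounds the treewidth. G has an edge, so its treewidth is at least 1. Therefore the treewidth is 1.

Treewidth 1.
One optimal decomposition is:
Bags: B1 = {0, 1}  B2 = {0, 2}
Tree: B1–B2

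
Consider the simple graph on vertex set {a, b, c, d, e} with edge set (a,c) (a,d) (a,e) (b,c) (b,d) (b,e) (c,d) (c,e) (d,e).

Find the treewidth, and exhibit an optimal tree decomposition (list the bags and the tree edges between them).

Treewidth 3.
Bags: B1 = {b, c, d, e}  B2 = {a, c, d, e}
Tree: B1–B2

The largest bag has 4 vertices, giving width 3; this decomposition certifies tw(G) ≤ 3. For the lower bound, the 4 vertices {a, c, d, e} are pairwise adjacent, and any tree decomposition puts a clique entirely inside one bag — forcing width ≥ 3. Hence tw(G) = 3 exactly.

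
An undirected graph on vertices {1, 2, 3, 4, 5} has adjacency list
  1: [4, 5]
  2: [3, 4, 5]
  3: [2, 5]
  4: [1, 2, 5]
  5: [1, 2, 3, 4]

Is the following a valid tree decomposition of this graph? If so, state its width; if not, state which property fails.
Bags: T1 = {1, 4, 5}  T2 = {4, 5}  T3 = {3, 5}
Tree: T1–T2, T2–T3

No — vertex 2 appears in no bag.

A tree decomposition must satisfy three properties: every vertex lies in some bag; for every edge, both endpoints lie together in some bag; and for every vertex, the bags containing it form a connected subtree. Here vertex 2 appears in no bag, so the decomposition is invalid.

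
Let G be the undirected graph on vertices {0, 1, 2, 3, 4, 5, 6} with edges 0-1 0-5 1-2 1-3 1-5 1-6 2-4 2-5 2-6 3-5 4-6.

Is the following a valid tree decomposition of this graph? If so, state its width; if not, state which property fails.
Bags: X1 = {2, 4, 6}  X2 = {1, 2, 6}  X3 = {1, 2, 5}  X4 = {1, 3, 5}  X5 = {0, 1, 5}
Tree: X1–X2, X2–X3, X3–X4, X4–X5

Every vertex of G appears in some bag (union = {0, 1, 2, 3, 4, 5, 6}); every edge is covered by a bag; and for each vertex v the set of bags containing v is connected in the bag tree. The decomposition is therefore valid. The largest bag has 3 vertices, so the width is 2.

Yes; width 2.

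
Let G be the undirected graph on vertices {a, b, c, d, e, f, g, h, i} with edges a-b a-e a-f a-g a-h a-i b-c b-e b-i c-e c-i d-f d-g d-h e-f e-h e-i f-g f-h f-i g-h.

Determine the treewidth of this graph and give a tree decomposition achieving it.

Treewidth 3.
Bags: B1 = {a, e, f, i}  B2 = {a, e, f, h}  B3 = {a, f, g, h}  B4 = {a, b, e, i}  B5 = {d, f, g, h}  B6 = {b, c, e, i}
Tree: B1–B2, B2–B3, B1–B4, B3–B5, B4–B6

Every bag has size at most 4, so the width is 4 − 1 = 3 and tw(G) ≤ 3. On the other hand G contains the 4-clique {b, c, e, i}. A clique must lie in a single bag of any decomposition, so no decomposition can have width below 3. Hence tw(G) = 3 exactly.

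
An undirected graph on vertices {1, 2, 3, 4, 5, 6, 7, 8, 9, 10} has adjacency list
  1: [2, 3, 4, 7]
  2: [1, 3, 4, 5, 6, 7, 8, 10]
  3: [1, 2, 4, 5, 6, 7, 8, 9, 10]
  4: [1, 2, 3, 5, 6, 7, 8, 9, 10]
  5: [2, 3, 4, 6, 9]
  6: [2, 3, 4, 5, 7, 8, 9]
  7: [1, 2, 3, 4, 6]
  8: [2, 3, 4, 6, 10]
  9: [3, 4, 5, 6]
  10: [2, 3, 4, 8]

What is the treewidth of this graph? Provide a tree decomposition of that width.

Every bag has size at most 5, so the width is 5 − 1 = 4 and tw(G) ≤ 4. For the lower bound, the 5 vertices {3, 4, 5, 6, 9} are pairwise adjacent, and any tree decomposition puts a clique entirely inside one bag — forcing width ≥ 4. Hence tw(G) = 4 exactly.

Treewidth 4.
One such decomposition:
Bags: B1 = {2, 3, 4, 5, 6}  B2 = {2, 3, 4, 6, 8}  B3 = {2, 3, 4, 8, 10}  B4 = {2, 3, 4, 6, 7}  B5 = {1, 2, 3, 4, 7}  B6 = {3, 4, 5, 6, 9}
Tree: B1–B2, B2–B3, B2–B4, B4–B5, B1–B6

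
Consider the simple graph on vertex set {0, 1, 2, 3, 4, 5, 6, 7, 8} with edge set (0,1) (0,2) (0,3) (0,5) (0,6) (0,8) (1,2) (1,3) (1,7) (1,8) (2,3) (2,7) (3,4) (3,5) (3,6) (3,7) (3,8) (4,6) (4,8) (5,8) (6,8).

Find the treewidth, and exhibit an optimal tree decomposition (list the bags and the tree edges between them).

Treewidth 3.
Bags: B1 = {0, 3, 6, 8}  B2 = {0, 1, 3, 8}  B3 = {0, 1, 2, 3}  B4 = {3, 4, 6, 8}  B5 = {0, 3, 5, 8}  B6 = {1, 2, 3, 7}
Tree: B1–B2, B2–B3, B1–B4, B2–B5, B3–B6

The largest bag has 4 vertices, giving width 3; this decomposition certifies tw(G) ≤ 3. On the other hand G contains the 4-clique {0, 1, 3, 8}. A clique must lie in a single bag of any decomposition, so no decomposition can have width below 3. The upper and lower bounds meet at 3, so that is the treewidth.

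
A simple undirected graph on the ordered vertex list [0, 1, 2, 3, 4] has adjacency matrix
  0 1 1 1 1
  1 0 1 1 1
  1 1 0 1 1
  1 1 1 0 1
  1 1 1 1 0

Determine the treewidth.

4

A width-4 tree decomposition is:
Bags: B1 = {0, 1, 2, 3, 4}
Tree: (single bag)
With just one bag of size 5, the width is 5 − 1 = 4, so tw(G) ≤ 4. For the lower bound, the 5 vertices {0, 1, 2, 3, 4} are pairwise adjacent, and any tree decomposition puts a clique entirely inside one bag — forcing width ≥ 4. The upper and lower bounds meet at 4, so that is the treewidth.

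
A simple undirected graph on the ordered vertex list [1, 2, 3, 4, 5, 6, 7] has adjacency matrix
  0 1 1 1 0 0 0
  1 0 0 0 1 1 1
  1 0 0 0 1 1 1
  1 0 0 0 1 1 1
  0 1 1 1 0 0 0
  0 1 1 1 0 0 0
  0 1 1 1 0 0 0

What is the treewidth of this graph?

3

A width-3 tree decomposition is:
Bags: B1 = {2, 3, 4, 6}  B2 = {1, 2, 3, 4}  B3 = {2, 3, 4, 7}  B4 = {2, 3, 4, 5}
Tree: B1–B2, B2–B3, B3–B4
Each bag holds 4 vertices, so the decomposition has width 3, which upper-bounds the treewidth. For the lower bound: the 4 vertex sets {3,6}, {1,4}, {2}, {7} are disjoint, each induces a connected subgraph, and every pair is joined by at least one edge of G. Contracting each set to a single vertex therefore yields K_{4} as a minor, and since treewidth is minor-monotone, tw(G) ≥ tw(K_{4}) = 3. Hence tw(G) = 3 exactly.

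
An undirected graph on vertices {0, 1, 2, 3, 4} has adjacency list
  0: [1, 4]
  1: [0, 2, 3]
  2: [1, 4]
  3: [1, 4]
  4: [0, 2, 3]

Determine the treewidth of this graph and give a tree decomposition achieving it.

Treewidth 2.
Bags: B1 = {1, 2, 4}  B2 = {1, 3, 4}  B3 = {0, 1, 4}
Tree: B1–B2, B2–B3

Each bag holds 3 vertices, so the decomposition has width 2, which upper-bounds the treewidth. Since 2–4–3–1–2 is a cycle in G, G is not acyclic. Forests are exactly the graphs of treewidth ≤ 1, so tw(G) ≥ 2. The upper and lower bounds meet at 2, so that is the treewidth.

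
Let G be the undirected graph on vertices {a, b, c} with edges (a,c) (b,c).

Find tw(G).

A width-1 tree decomposition is:
Bags: B1 = {a, c}  B2 = {b, c}
Tree: B1–B2
The largest bag has 2 vertices, giving width 1; this decomposition certifies tw(G) ≤ 1. Any graph with an edge has treewidth ≥ 1, and G has the edge c–a. Combining the bounds, tw(G) = 1.

1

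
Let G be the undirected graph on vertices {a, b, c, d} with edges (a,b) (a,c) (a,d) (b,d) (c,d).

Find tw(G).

2

A width-2 tree decomposition is:
Bags: B1 = {a, b, d}  B2 = {a, c, d}
Tree: B1–B2
The largest bag has 3 vertices, giving width 2; this decomposition certifies tw(G) ≤ 2. For the lower bound, the 3 vertices {a, c, d} are pairwise adjacent, and any tree decomposition puts a clique entirely inside one bag — forcing width ≥ 2. Therefore the treewidth is 2.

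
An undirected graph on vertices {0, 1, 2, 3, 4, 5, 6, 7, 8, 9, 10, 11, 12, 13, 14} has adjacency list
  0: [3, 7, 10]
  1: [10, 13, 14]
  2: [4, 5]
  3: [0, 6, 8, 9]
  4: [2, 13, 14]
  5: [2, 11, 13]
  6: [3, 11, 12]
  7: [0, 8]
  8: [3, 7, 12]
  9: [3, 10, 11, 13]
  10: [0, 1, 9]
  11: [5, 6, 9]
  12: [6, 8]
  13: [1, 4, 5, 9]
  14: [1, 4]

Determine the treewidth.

3

A width-3 tree decomposition is:
Bags: B1 = {1, 2, 4, 14}  B2 = {1, 2, 4, 13}  B3 = {1, 2, 5, 13}  B4 = {1, 5, 10, 13}  B5 = {5, 9, 10, 13}  B6 = {5, 9, 10, 11}  B7 = {0, 9, 10, 11}  B8 = {0, 3, 9, 11}  B9 = {0, 3, 6, 11}  B10 = {0, 3, 6, 7}  B11 = {3, 6, 7, 8}  B12 = {6, 7, 8, 12}
Tree: B1–B2, B2–B3, B3–B4, B4–B5, B5–B6, B6–B7, B7–B8, B8–B9, B9–B10, B10–B11, B11–B12
The largest bag has 4 vertices, giving width 3; this decomposition certifies tw(G) ≤ 3. For the lower bound: the 4 vertex sets {2,4,14}, {1}, {13}, {5,9,10,11} are disjoint, each induces a connected subgraph, and every pair is joined by at least one edge of G. Contracting each set to a single vertex therefore yields K_{4} as a minor, and since treewidth is minor-monotone, tw(G) ≥ tw(K_{4}) = 3. The upper and lower bounds meet at 3, so that is the treewidth.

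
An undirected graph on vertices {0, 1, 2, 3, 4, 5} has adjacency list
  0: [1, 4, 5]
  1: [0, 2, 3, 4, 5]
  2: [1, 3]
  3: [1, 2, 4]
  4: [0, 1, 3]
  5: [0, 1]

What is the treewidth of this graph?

2

A width-2 tree decomposition is:
Bags: B1 = {1, 3, 4}  B2 = {0, 1, 4}  B3 = {0, 1, 5}  B4 = {1, 2, 3}
Tree: B1–B2, B2–B3, B1–B4
Each bag holds 3 vertices, so the decomposition has width 2, which upper-bounds the treewidth. On the other hand G contains the 3-clique {0, 1, 4}. A clique must lie in a single bag of any decomposition, so no decomposition can have width below 2. Combining the bounds, tw(G) = 2.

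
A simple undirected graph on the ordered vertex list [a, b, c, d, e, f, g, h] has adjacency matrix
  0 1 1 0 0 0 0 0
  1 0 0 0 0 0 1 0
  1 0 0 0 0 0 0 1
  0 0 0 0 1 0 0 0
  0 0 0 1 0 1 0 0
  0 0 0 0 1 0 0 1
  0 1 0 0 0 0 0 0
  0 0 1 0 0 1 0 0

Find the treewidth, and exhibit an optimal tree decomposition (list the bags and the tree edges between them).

Treewidth 1.
Bags: B1 = {b, g}  B2 = {a, b}  B3 = {a, c}  B4 = {c, h}  B5 = {f, h}  B6 = {e, f}  B7 = {d, e}
Tree: B1–B2, B2–B3, B3–B4, B4–B5, B5–B6, B6–B7

Every bag has size at most 2, so the width is 2 − 1 = 1 and tw(G) ≤ 1. Any graph with an edge has treewidth ≥ 1, and G has the edge g–b. The upper and lower bounds meet at 1, so that is the treewidth.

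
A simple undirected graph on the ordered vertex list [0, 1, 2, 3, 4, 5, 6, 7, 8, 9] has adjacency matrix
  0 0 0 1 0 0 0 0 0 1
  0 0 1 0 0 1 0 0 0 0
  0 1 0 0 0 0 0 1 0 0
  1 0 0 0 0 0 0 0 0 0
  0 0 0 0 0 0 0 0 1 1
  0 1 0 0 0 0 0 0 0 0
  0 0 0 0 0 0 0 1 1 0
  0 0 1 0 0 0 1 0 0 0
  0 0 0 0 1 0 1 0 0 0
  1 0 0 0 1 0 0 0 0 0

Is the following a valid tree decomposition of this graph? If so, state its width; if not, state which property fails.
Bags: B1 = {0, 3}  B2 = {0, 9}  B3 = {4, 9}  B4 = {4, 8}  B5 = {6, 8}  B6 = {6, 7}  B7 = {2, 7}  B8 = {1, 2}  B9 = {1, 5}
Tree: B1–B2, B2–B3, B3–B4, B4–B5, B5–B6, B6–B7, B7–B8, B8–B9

Yes; width 1.

Vertex coverage: the bags together contain {0, 1, 2, 3, 4, 5, 6, 7, 8, 9}, the full vertex set. Edge coverage: each edge of G has both endpoints in at least one bag. Running intersection: for every vertex, the bags containing it form a connected subtree. All three properties hold, so this is a valid tree decomposition of width max|bag| − 1 = 1, and hence tw(G) ≤ 1.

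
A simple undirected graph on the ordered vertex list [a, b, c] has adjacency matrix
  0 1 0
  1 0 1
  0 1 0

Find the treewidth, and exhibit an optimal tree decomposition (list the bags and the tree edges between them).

Every bag has size at most 2, so the width is 2 − 1 = 1 and tw(G) ≤ 1. G has an edge, so its treewidth is at least 1. The upper and lower bounds meet at 1, so that is the treewidth.

Treewidth 1.
One such decomposition:
Bags: B1 = {b, c}  B2 = {a, b}
Tree: B1–B2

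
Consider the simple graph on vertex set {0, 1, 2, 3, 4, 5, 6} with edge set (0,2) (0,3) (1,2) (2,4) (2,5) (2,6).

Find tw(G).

1

A width-1 tree decomposition is:
Bags: B1 = {2, 5}  B2 = {0, 2}  B3 = {1, 2}  B4 = {2, 6}  B5 = {0, 3}  B6 = {2, 4}
Tree: B1–B2, B2–B3, B2–B4, B2–B5, B2–B6
Each bag holds 2 vertices, so the decomposition has width 1, which upper-bounds the treewidth. Since G has at least one edge (e.g. 2–5), it is not an edgeless graph, so tw(G) ≥ 1. Hence tw(G) = 1 exactly.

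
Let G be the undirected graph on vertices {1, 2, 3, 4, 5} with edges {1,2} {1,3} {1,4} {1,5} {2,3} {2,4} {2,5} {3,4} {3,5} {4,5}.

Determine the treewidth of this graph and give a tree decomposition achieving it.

A single bag containing all 5 vertices is trivially a valid decomposition of width 4. For the lower bound, the 5 vertices {1, 2, 3, 4, 5} are pairwise adjacent, and any tree decomposition puts a clique entirely inside one bag — forcing width ≥ 4. Combining the bounds, tw(G) = 4.

Treewidth 4.
One optimal decomposition is:
Bags: B1 = {1, 2, 3, 4, 5}
Tree: (single bag)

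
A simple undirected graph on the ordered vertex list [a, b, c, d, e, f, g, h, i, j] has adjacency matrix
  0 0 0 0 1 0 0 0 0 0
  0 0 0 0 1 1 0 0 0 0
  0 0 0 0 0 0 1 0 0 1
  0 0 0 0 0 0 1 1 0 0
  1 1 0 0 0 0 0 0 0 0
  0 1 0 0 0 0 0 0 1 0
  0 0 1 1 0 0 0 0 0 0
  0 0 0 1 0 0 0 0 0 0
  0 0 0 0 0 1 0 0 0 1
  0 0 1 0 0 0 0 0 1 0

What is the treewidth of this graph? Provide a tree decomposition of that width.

Each bag holds 2 vertices, so the decomposition has width 1, which upper-bounds the treewidth. G has an edge, so its treewidth is at least 1. Hence tw(G) = 1 exactly.

Treewidth 1.
One such decomposition:
Bags: B1 = {d, h}  B2 = {d, g}  B3 = {c, g}  B4 = {c, j}  B5 = {i, j}  B6 = {f, i}  B7 = {b, f}  B8 = {b, e}  B9 = {a, e}
Tree: B1–B2, B2–B3, B3–B4, B4–B5, B5–B6, B6–B7, B7–B8, B8–B9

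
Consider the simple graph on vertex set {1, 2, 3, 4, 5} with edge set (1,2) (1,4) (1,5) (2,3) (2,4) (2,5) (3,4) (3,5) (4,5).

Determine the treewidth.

3

A width-3 tree decomposition is:
Bags: B1 = {1, 2, 4, 5}  B2 = {2, 3, 4, 5}
Tree: B1–B2
Each bag holds 4 vertices, so the decomposition has width 3, which upper-bounds the treewidth. On the other hand G contains the 4-clique {1, 2, 4, 5}. A clique must lie in a single bag of any decomposition, so no decomposition can have width below 3. Combining the bounds, tw(G) = 3.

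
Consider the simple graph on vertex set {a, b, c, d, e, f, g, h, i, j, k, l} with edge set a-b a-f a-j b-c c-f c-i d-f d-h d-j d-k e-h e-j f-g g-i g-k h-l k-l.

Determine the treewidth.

3

A width-3 tree decomposition is:
Bags: B1 = {b, c, g, i}  B2 = {b, c, f, g}  B3 = {a, b, f, g}  B4 = {a, f, g, k}  B5 = {a, d, f, k}  B6 = {a, d, j, k}  B7 = {d, j, k, l}  B8 = {d, h, j, l}  B9 = {e, h, j, l}
Tree: B1–B2, B2–B3, B3–B4, B4–B5, B5–B6, B6–B7, B7–B8, B8–B9
Every bag has size at most 4, so the width is 4 − 1 = 3 and tw(G) ≤ 3. For the lower bound: the 4 vertex sets {b,c,i}, {g}, {f}, {a,d,j,k} are disjoint, each induces a connected subgraph, and every pair is joined by at least one edge of G. Contracting each set to a single vertex therefore yields K_{4} as a minor, and since treewidth is minor-monotone, tw(G) ≥ tw(K_{4}) = 3. Hence tw(G) = 3 exactly.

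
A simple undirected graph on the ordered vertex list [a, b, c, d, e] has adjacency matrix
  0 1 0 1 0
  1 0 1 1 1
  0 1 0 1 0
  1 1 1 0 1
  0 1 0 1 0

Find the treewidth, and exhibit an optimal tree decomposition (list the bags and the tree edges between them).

Each bag holds 3 vertices, so the decomposition has width 2, which upper-bounds the treewidth. On the other hand G contains the 3-clique {b, d, e}. A clique must lie in a single bag of any decomposition, so no decomposition can have width below 2. Combining the bounds, tw(G) = 2.

Treewidth 2.
One optimal decomposition is:
Bags: B1 = {b, d, e}  B2 = {a, b, d}  B3 = {b, c, d}
Tree: B1–B2, B1–B3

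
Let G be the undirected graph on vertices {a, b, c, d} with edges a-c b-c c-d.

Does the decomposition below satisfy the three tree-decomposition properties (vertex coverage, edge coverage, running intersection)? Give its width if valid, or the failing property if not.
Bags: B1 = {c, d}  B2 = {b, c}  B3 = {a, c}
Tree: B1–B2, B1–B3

Checking the three conditions: (i) the bags cover all of {a, b, c, d}; (ii) for each edge, some bag contains both endpoints; (iii) the bags containing any fixed vertex form a subtree. All hold, so the decomposition is valid with width 2 − 1 = 1.

Yes; width 1.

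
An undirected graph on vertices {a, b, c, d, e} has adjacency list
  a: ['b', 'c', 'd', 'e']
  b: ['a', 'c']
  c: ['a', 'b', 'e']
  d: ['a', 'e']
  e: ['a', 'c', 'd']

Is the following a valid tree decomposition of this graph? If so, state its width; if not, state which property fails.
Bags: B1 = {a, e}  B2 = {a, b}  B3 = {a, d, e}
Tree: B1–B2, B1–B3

No — vertex c appears in no bag.

A tree decomposition must satisfy three properties: every vertex lies in some bag; for every edge, both endpoints lie together in some bag; and for every vertex, the bags containing it form a connected subtree. Here vertex c appears in no bag, so the decomposition is invalid.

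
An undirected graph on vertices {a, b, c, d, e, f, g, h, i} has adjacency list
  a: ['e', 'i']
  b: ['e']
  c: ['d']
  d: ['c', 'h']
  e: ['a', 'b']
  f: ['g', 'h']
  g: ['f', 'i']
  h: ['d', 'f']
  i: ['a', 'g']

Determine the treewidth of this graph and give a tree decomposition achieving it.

Treewidth 1.
One such decomposition:
Bags: B1 = {c, d}  B2 = {d, h}  B3 = {f, h}  B4 = {f, g}  B5 = {g, i}  B6 = {a, i}  B7 = {a, e}  B8 = {b, e}
Tree: B1–B2, B2–B3, B3–B4, B4–B5, B5–B6, B6–B7, B7–B8

Every bag has size at most 2, so the width is 2 − 1 = 1 and tw(G) ≤ 1. Since G has at least one edge (e.g. c–d), it is not an edgeless graph, so tw(G) ≥ 1. Combining the bounds, tw(G) = 1.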